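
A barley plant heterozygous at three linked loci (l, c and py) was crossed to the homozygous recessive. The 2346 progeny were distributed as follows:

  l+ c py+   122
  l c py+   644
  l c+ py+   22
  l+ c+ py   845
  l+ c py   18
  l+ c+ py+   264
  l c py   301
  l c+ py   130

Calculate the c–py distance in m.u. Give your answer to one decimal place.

25.8 m.u.

The two most frequent reciprocal classes, l+ c+ py and l c py+, are the parental types, so the F1 was l+ c+ py / l c py+.
The two rarest classes, l+ c py and l c+ py+, are the double crossovers. Comparing them with the parentals, only the c allele has switched, so c is the middle locus and the order is l – c – py.
Crossovers in the c–py interval produce the single-crossover classes l+ c+ py+ and l c py (264 + 301 = 565) plus the double crossovers (40).
RF(c–py) = (565 + 40) / 2346 = 605/2346 = 0.2579 → 25.8 m.u.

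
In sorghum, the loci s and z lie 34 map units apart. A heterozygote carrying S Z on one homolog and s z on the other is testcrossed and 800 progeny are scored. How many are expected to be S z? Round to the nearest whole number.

136

A map distance of 34 map units corresponds to a recombination frequency of 0.340.
The F1 is S Z / s z, so S z is a recombinant gamete class with expected frequency r/2 = 0.340/2 = 0.1700.
Expected number = 0.1700 × 800 = 136.00 ≈ 136.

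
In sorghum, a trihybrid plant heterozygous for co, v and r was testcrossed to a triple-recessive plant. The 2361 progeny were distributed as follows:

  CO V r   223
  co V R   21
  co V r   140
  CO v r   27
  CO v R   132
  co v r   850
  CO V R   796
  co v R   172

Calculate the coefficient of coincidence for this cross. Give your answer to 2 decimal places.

The two most frequent reciprocal classes, CO V R and co v r, are the parental types, so the F1 was CO V R / co v r.
The two rarest classes, co V R and CO v r, are the double crossovers. Comparing them with the parentals, only the co allele has switched, so co is the middle locus and the order is v – co – r.
v–co: (272 + 48)/2361 = 0.1355; co–r: (395 + 48)/2361 = 0.1876.
Expected DCO frequency = 0.1355 × 0.1876 ≈ 0.02542; observed = 48/2361 ≈ 0.02033.
Coefficient of coincidence = 0.02033/0.02542 ≈ 0.80.

0.80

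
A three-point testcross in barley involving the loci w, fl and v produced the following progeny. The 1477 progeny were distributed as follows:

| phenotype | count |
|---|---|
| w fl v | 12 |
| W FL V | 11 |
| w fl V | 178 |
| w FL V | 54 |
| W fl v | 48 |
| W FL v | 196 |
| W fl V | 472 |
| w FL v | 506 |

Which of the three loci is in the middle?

fl

The two most frequent reciprocal classes, W fl V and w FL v, are the parental types, so the F1 was W fl V / w FL v.
The two rarest classes, W FL V and w fl v, are the double crossovers. Comparing them with the parentals, only the fl allele has switched, so fl is the middle locus and the order is v – fl – w.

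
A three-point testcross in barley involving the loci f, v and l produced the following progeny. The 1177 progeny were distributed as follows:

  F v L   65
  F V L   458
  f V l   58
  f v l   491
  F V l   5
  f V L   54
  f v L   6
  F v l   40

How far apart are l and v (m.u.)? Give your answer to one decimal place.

The two most frequent reciprocal classes, f v l and F V L, are the parental types, so the F1 was f v l / F V L.
The two rarest classes, f v L and F V l, are the double crossovers. Comparing them with the parentals, only the l allele has switched, so l is the middle locus and the order is v – l – f.
Crossovers in the v–l interval produce the single-crossover classes f V l and F v L (58 + 65 = 123) plus the double crossovers (11).
RF(v–l) = (123 + 11) / 1177 = 134/1177 = 0.1138 → 11.4 m.u.

11.4 m.u.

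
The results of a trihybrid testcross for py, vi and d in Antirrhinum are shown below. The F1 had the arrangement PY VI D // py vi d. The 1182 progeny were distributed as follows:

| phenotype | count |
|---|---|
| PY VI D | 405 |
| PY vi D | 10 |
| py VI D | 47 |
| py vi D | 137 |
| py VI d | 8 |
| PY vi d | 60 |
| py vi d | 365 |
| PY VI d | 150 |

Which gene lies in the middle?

vi

The two rarest classes, PY vi D and py VI d, are the double crossovers. Comparing them with the parentals, only the vi allele has switched, so vi is the middle locus and the order is d – vi – py.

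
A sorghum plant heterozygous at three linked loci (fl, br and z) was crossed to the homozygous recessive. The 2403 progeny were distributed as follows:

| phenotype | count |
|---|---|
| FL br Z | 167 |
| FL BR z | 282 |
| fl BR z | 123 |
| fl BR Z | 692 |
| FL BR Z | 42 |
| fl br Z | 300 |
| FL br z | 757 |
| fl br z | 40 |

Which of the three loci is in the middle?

fl

The two most frequent reciprocal classes, FL br z and fl BR Z, are the parental types, so the F1 was FL br z / fl BR Z.
The two rarest classes, fl br z and FL BR Z, are the double crossovers. Comparing them with the parentals, only the fl allele has switched, so fl is the middle locus and the order is z – fl – br.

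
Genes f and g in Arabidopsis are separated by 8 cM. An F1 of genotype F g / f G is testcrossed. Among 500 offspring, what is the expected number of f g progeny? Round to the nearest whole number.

A map distance of 8 cM corresponds to a recombination frequency of 0.080.
The F1 is F g / f G, so f g is a recombinant gamete class with expected frequency r/2 = 0.080/2 = 0.0400.
Expected number = 0.0400 × 500 = 20.00 ≈ 20.

20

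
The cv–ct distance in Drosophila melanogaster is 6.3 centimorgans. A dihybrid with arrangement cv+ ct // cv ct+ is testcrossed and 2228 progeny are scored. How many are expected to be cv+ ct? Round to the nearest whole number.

1044

A map distance of 6.3 centimorgans corresponds to a recombination frequency of 0.063.
The F1 is cv+ ct / cv ct+, so cv+ ct is a parental gamete class with expected frequency (1 − r)/2 = 0.937/2 = 0.4685.
Expected number = 0.4685 × 2228 = 1043.82 ≈ 1044.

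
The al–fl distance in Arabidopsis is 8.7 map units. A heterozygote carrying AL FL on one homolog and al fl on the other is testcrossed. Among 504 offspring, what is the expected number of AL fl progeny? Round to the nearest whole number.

22

A map distance of 8.7 map units corresponds to a recombination frequency of 0.087.
The F1 is AL FL / al fl, so AL fl is a recombinant gamete class with expected frequency r/2 = 0.087/2 = 0.0435.
Expected number = 0.0435 × 504 = 21.92 ≈ 22.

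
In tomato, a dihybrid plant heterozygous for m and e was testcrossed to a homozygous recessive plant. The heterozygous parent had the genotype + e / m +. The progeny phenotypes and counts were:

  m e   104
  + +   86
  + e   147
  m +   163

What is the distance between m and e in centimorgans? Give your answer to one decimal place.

38.0 centimorgans

The recombinant classes are + + and m e: 86 + 104 = 190.
Recombination frequency = 190/500 = 0.3800 ≈ 38.0%, i.e. 38.0 centimorgans.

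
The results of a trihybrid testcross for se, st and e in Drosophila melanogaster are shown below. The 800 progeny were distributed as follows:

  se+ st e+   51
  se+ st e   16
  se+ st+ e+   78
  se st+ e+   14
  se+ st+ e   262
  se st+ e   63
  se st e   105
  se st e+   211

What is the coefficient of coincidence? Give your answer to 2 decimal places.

0.78

The two most frequent reciprocal classes, se+ st+ e and se st e+, are the parental types, so the F1 was se+ st+ e / se st e+.
The two rarest classes, se+ st e and se st+ e+, are the double crossovers. Comparing them with the parentals, only the st allele has switched, so st is the middle locus and the order is e – st – se.
e–st: (183 + 30)/800 = 0.2662; st–se: (114 + 30)/800 = 0.1800.
Expected DCO frequency = 0.2662 × 0.1800 ≈ 0.04792; observed = 30/800 ≈ 0.03750.
Coefficient of coincidence = 0.03750/0.04792 ≈ 0.78.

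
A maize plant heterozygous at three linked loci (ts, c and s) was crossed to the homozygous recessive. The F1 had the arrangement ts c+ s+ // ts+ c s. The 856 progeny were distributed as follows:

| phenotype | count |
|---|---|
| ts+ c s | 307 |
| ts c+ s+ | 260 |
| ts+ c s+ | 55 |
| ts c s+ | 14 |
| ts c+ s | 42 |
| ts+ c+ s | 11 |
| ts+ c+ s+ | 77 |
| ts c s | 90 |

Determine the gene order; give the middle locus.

c

The two rarest classes, ts c s+ and ts+ c+ s, are the double crossovers. Comparing them with the parentals, only the c allele has switched, so c is the middle locus and the order is ts – c – s.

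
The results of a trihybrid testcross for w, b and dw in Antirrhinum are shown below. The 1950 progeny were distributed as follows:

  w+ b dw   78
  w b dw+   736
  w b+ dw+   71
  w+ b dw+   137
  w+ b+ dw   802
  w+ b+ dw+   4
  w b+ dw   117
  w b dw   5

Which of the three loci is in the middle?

dw

The two most frequent reciprocal classes, w b dw+ and w+ b+ dw, are the parental types, so the F1 was w b dw+ / w+ b+ dw.
The two rarest classes, w b dw and w+ b+ dw+, are the double crossovers. Comparing them with the parentals, only the dw allele has switched, so dw is the middle locus and the order is w – dw – b.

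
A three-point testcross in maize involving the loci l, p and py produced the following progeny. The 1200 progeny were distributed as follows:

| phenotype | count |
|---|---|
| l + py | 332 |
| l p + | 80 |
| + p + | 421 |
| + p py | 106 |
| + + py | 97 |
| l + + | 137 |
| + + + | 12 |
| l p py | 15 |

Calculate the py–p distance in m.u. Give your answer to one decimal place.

22.5 m.u.

The two most frequent reciprocal classes, l + py and + p +, are the parental types, so the F1 was l + py / + p +.
The two rarest classes, l p py and + + +, are the double crossovers. Comparing them with the parentals, only the p allele has switched, so p is the middle locus and the order is py – p – l.
Crossovers in the py–p interval produce the single-crossover classes l + + and + p py (137 + 106 = 243) plus the double crossovers (27).
RF(py–p) = (243 + 27) / 1200 = 270/1200 = 0.2250 → 22.5 m.u.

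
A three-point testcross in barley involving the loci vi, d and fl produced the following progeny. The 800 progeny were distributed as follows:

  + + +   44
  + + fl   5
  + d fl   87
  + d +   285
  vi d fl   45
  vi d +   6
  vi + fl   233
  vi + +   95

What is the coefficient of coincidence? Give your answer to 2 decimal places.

0.46

The two most frequent reciprocal classes, vi + fl and + d +, are the parental types, so the F1 was vi + fl / + d +.
The two rarest classes, + + fl and vi d +, are the double crossovers. Comparing them with the parentals, only the vi allele has switched, so vi is the middle locus and the order is d – vi – fl.
d–vi: (89 + 11)/800 = 0.1250; vi–fl: (182 + 11)/800 = 0.2412.
Expected DCO frequency = 0.1250 × 0.2412 ≈ 0.03015; observed = 11/800 ≈ 0.01375.
Coefficient of coincidence = 0.01375/0.03015 ≈ 0.46.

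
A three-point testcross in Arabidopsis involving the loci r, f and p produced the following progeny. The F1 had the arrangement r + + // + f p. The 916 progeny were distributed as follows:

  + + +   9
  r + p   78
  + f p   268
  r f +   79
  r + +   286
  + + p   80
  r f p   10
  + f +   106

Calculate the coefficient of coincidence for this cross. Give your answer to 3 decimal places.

0.482

The two rarest classes, + + + and r f p, are the double crossovers. Comparing them with the parentals, only the r allele has switched, so r is the middle locus and the order is p – r – f.
p–r: (184 + 19)/916 = 0.2216; r–f: (159 + 19)/916 = 0.1943.
Expected DCO frequency = 0.2216 × 0.1943 ≈ 0.04306; observed = 19/916 ≈ 0.02074.
Coefficient of coincidence = 0.02074/0.04306 ≈ 0.482.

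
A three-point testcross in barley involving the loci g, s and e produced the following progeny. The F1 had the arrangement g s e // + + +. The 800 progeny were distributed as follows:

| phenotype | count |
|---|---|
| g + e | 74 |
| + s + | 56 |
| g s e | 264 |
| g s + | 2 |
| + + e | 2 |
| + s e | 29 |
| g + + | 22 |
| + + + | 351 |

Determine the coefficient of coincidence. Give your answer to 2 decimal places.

0.43

The two rarest classes, g s + and + + e, are the double crossovers. Comparing them with the parentals, only the e allele has switched, so e is the middle locus and the order is g – e – s.
g–e: (51 + 4)/800 = 0.0688; e–s: (130 + 4)/800 = 0.1675.
Expected DCO frequency = 0.0688 × 0.1675 ≈ 0.01152; observed = 4/800 ≈ 0.00500.
Coefficient of coincidence = 0.00500/0.01152 ≈ 0.43.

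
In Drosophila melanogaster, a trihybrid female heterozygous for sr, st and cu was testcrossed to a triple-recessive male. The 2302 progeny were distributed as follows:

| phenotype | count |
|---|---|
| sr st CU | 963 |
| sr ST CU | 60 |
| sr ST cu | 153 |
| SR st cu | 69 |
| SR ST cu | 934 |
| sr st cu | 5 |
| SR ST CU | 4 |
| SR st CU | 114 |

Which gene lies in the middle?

cu

The two most frequent reciprocal classes, sr st CU and SR ST cu, are the parental types, so the F1 was sr st CU / SR ST cu.
The two rarest classes, sr st cu and SR ST CU, are the double crossovers. Comparing them with the parentals, only the cu allele has switched, so cu is the middle locus and the order is sr – cu – st.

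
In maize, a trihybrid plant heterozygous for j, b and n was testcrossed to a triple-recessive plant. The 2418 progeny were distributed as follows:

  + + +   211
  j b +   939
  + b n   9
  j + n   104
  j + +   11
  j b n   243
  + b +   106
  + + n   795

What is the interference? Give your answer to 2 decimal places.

The two most frequent reciprocal classes, + + n and j b +, are the parental types, so the F1 was + + n / j b +.
The two rarest classes, + b n and j + +, are the double crossovers. Comparing them with the parentals, only the b allele has switched, so b is the middle locus and the order is n – b – j.
n–b: (454 + 20)/2418 = 0.1960; b–j: (210 + 20)/2418 = 0.0951.
Expected DCO frequency = 0.1960 × 0.0951 ≈ 0.01864; observed = 20/2418 ≈ 0.00827.
Coefficient of coincidence = 0.00827/0.01864 ≈ 0.44; interference = 1 − 0.44 = 0.56.

0.56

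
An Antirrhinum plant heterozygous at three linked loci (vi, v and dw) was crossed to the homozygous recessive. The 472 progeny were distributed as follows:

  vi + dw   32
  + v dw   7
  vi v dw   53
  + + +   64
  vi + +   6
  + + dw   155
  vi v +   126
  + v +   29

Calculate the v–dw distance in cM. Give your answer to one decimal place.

27.5 cM

The two most frequent reciprocal classes, + + dw and vi v +, are the parental types, so the F1 was + + dw / vi v +.
The two rarest classes, + v dw and vi + +, are the double crossovers. Comparing them with the parentals, only the v allele has switched, so v is the middle locus and the order is vi – v – dw.
Crossovers in the v–dw interval produce the single-crossover classes + + + and vi v dw (64 + 53 = 117) plus the double crossovers (13).
RF(v–dw) = (117 + 13) / 472 = 130/472 = 0.2754 → 27.5 cM.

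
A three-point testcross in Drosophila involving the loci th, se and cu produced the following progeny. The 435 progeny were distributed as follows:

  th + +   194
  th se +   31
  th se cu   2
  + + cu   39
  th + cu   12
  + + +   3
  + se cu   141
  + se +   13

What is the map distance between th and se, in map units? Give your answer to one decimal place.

The two most frequent reciprocal classes, th + + and + se cu, are the parental types, so the F1 was th + + / + se cu.
The two rarest classes, + + + and th se cu, are the double crossovers. Comparing them with the parentals, only the th allele has switched, so th is the middle locus and the order is cu – th – se.
Crossovers in the th–se interval produce the single-crossover classes th se + and + + cu (31 + 39 = 70) plus the double crossovers (5).
RF(th–se) = (70 + 5) / 435 = 75/435 = 0.1724 → 17.2 map units.

17.2 map units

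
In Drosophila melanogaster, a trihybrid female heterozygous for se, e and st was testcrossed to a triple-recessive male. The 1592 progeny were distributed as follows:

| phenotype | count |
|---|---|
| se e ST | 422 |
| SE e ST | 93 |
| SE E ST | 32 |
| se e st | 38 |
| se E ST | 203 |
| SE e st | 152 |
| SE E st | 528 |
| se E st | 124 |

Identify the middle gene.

The two most frequent reciprocal classes, se e ST and SE E st, are the parental types, so the F1 was se e ST / SE E st.
The two rarest classes, se e st and SE E ST, are the double crossovers. Comparing them with the parentals, only the st allele has switched, so st is the middle locus and the order is e – st – se.

st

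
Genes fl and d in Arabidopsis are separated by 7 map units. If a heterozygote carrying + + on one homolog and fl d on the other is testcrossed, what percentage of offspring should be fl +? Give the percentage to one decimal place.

3.5%

A map distance of 7 map units corresponds to a recombination frequency of 0.070.
The F1 is + + / fl d, so fl + is a recombinant gamete class with expected frequency r/2 = 0.070/2 = 0.0350.
That is 0.0350 = 3.5% of the progeny.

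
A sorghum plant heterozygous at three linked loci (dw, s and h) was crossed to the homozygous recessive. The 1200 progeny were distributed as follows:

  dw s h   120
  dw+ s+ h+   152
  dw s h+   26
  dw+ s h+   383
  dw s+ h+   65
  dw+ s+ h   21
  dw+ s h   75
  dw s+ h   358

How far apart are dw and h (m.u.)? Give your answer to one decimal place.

The two most frequent reciprocal classes, dw+ s h+ and dw s+ h, are the parental types, so the F1 was dw+ s h+ / dw s+ h.
The two rarest classes, dw s h+ and dw+ s+ h, are the double crossovers. Comparing them with the parentals, only the dw allele has switched, so dw is the middle locus and the order is h – dw – s.
Crossovers in the h–dw interval produce the single-crossover classes dw+ s h and dw s+ h+ (75 + 65 = 140) plus the double crossovers (47).
RF(h–dw) = (140 + 47) / 1200 = 187/1200 = 0.1558 → 15.6 m.u.

15.6 m.u.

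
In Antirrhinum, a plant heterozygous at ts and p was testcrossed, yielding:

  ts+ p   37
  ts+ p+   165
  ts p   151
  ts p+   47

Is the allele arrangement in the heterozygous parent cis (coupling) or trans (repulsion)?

cis

The two most frequent classes are ts+ p+ (165) and ts p (151); these are the parental (non-recombinant) types.
So the F1 carried ts+ p+ on one chromosome and ts p on the other — the recessive alleles are on the same chromosome (cis / coupling).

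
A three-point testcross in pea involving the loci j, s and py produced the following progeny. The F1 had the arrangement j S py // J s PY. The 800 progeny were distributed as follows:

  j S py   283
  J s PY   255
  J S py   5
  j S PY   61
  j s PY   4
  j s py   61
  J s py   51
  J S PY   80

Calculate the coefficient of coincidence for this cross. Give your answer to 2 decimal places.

0.40

The two rarest classes, J S py and j s PY, are the double crossovers. Comparing them with the parentals, only the j allele has switched, so j is the middle locus and the order is py – j – s.
py–j: (112 + 9)/800 = 0.1512; j–s: (141 + 9)/800 = 0.1875.
Expected DCO frequency = 0.1512 × 0.1875 ≈ 0.02835; observed = 9/800 ≈ 0.01125.
Coefficient of coincidence = 0.01125/0.02835 ≈ 0.40.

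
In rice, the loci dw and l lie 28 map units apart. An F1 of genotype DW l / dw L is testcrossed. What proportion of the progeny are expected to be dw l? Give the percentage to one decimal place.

14.0%

A map distance of 28 map units corresponds to a recombination frequency of 0.280.
The F1 is DW l / dw L, so dw l is a recombinant gamete class with expected frequency r/2 = 0.280/2 = 0.1400.
That is 0.1400 = 14.0% of the progeny.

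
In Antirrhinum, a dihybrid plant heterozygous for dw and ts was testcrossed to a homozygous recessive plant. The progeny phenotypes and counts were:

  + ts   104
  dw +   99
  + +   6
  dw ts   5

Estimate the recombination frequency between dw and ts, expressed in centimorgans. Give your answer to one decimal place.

5.1 centimorgans

The two most frequent classes, + ts (104) and dw + (99), are the parental types, so the F1 was + ts / dw +.
The recombinant classes are + + and dw ts: 6 + 5 = 11.
Recombination frequency = 11/214 = 0.0514 ≈ 5.1%, i.e. 5.1 centimorgans.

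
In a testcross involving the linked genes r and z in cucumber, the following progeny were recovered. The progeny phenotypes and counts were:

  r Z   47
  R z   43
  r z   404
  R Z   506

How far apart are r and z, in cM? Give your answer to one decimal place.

9.0 cM

The two most frequent classes, R Z (506) and r z (404), are the parental types, so the F1 was R Z / r z.
The recombinant classes are R z and r Z: 43 + 47 = 90.
Recombination frequency = 90/1000 = 0.0900 ≈ 9.0%, i.e. 9.0 cM.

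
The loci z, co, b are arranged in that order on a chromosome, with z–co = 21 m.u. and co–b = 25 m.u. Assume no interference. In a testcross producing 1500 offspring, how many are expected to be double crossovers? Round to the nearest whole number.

Map distances give recombination frequencies of 0.210 and 0.250 for the two intervals.
With no interference, expected double-crossover frequency = 0.210 × 0.250 = 0.05250.
Expected number = 0.05250 × 1500 = 78.75 ≈ 79.

79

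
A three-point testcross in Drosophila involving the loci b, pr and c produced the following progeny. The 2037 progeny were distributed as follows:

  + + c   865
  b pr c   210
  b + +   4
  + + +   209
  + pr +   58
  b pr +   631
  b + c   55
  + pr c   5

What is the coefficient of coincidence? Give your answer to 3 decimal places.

The two most frequent reciprocal classes, b pr + and + + c, are the parental types, so the F1 was b pr + / + + c.
The two rarest classes, b + + and + pr c, are the double crossovers. Comparing them with the parentals, only the pr allele has switched, so pr is the middle locus and the order is b – pr – c.
b–pr: (113 + 9)/2037 = 0.0599; pr–c: (419 + 9)/2037 = 0.2101.
Expected DCO frequency = 0.0599 × 0.2101 ≈ 0.01258; observed = 9/2037 ≈ 0.00442.
Coefficient of coincidence = 0.00442/0.01258 ≈ 0.351.

0.351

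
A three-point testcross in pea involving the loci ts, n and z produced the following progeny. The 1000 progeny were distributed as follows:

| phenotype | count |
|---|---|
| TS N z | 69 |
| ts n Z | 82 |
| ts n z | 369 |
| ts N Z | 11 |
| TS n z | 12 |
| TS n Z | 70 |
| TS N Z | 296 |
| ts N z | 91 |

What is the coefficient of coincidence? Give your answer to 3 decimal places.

The two most frequent reciprocal classes, TS N Z and ts n z, are the parental types, so the F1 was TS N Z / ts n z.
The two rarest classes, ts N Z and TS n z, are the double crossovers. Comparing them with the parentals, only the ts allele has switched, so ts is the middle locus and the order is n – ts – z.
n–ts: (161 + 23)/1000 = 0.1840; ts–z: (151 + 23)/1000 = 0.1740.
Expected DCO frequency = 0.1840 × 0.1740 ≈ 0.03202; observed = 23/1000 ≈ 0.02300.
Coefficient of coincidence = 0.02300/0.03202 ≈ 0.718.

0.718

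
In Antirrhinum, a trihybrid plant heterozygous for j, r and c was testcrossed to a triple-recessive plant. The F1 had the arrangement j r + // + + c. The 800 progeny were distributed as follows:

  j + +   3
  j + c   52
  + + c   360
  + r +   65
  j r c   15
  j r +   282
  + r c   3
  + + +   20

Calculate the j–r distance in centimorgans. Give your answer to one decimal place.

The two rarest classes, j + + and + r c, are the double crossovers. Comparing them with the parentals, only the r allele has switched, so r is the middle locus and the order is c – r – j.
Crossovers in the r–j interval produce the single-crossover classes + r + and j + c (65 + 52 = 117) plus the double crossovers (6).
RF(r–j) = (117 + 6) / 800 = 123/800 = 0.1537 → 15.4 centimorgans.

15.4 centimorgans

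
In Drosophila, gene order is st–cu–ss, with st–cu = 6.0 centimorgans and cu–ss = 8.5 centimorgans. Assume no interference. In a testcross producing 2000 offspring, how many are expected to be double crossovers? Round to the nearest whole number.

10

Map distances give recombination frequencies of 0.060 and 0.085 for the two intervals.
With no interference, expected double-crossover frequency = 0.060 × 0.085 = 0.00510.
Expected number = 0.00510 × 2000 = 10.20 ≈ 10.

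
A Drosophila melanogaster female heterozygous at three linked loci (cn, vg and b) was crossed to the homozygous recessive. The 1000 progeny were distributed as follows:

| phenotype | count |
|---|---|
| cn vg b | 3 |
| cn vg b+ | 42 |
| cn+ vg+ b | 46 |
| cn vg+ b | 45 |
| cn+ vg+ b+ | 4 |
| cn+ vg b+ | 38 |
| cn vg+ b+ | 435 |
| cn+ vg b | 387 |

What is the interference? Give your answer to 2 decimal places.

0.18

The two most frequent reciprocal classes, cn+ vg b and cn vg+ b+, are the parental types, so the F1 was cn+ vg b / cn vg+ b+.
The two rarest classes, cn vg b and cn+ vg+ b+, are the double crossovers. Comparing them with the parentals, only the cn allele has switched, so cn is the middle locus and the order is vg – cn – b.
vg–cn: (88 + 7)/1000 = 0.0950; cn–b: (83 + 7)/1000 = 0.0900.
Expected DCO frequency = 0.0950 × 0.0900 ≈ 0.00855; observed = 7/1000 ≈ 0.00700.
Coefficient of coincidence = 0.00700/0.00855 ≈ 0.82; interference = 1 − 0.82 = 0.18.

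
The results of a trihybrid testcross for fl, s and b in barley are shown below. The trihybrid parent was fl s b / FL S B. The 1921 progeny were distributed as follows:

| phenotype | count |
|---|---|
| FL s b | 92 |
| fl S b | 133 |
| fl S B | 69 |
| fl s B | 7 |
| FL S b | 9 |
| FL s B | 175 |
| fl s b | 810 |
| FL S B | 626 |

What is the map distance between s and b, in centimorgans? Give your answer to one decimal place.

The two rarest classes, fl s B and FL S b, are the double crossovers. Comparing them with the parentals, only the b allele has switched, so b is the middle locus and the order is s – b – fl.
Crossovers in the s–b interval produce the single-crossover classes fl S b and FL s B (133 + 175 = 308) plus the double crossovers (16).
RF(s–b) = (308 + 16) / 1921 = 324/1921 = 0.1687 → 16.9 centimorgans.

16.9 centimorgans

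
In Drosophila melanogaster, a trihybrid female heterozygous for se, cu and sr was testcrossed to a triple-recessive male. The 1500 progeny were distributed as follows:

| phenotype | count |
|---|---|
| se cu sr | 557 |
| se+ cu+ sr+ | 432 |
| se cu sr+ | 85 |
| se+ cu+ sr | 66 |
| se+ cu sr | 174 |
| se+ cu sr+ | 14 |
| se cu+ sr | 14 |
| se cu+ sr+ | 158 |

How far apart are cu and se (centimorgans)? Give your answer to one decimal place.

24.0 centimorgans

The two most frequent reciprocal classes, se+ cu+ sr+ and se cu sr, are the parental types, so the F1 was se+ cu+ sr+ / se cu sr.
The two rarest classes, se+ cu sr+ and se cu+ sr, are the double crossovers. Comparing them with the parentals, only the cu allele has switched, so cu is the middle locus and the order is se – cu – sr.
Crossovers in the se–cu interval produce the single-crossover classes se cu+ sr+ and se+ cu sr (158 + 174 = 332) plus the double crossovers (28).
RF(se–cu) = (332 + 28) / 1500 = 360/1500 = 0.2400 → 24.0 centimorgans.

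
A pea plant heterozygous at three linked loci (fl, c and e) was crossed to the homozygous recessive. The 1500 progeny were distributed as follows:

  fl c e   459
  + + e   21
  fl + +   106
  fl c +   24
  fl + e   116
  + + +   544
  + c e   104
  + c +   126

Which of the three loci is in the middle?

e

The two most frequent reciprocal classes, + + + and fl c e, are the parental types, so the F1 was + + + / fl c e.
The two rarest classes, + + e and fl c +, are the double crossovers. Comparing them with the parentals, only the e allele has switched, so e is the middle locus and the order is fl – e – c.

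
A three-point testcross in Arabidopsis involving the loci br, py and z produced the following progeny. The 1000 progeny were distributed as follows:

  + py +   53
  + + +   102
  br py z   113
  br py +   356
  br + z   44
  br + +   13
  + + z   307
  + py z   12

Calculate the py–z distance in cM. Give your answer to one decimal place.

24.0 cM

The two most frequent reciprocal classes, + + z and br py +, are the parental types, so the F1 was + + z / br py +.
The two rarest classes, + py z and br + +, are the double crossovers. Comparing them with the parentals, only the py allele has switched, so py is the middle locus and the order is z – py – br.
Crossovers in the z–py interval produce the single-crossover classes + + + and br py z (102 + 113 = 215) plus the double crossovers (25).
RF(z–py) = (215 + 25) / 1000 = 240/1000 = 0.2400 → 24.0 cM.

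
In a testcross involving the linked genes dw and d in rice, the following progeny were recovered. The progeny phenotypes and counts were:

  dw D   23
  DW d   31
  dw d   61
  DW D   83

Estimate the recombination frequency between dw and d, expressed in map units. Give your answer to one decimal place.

27.3 map units

The two most frequent classes, DW D (83) and dw d (61), are the parental types, so the F1 was DW D / dw d.
The recombinant classes are DW d and dw D: 31 + 23 = 54.
Recombination frequency = 54/198 = 0.2727 ≈ 27.3%, i.e. 27.3 map units.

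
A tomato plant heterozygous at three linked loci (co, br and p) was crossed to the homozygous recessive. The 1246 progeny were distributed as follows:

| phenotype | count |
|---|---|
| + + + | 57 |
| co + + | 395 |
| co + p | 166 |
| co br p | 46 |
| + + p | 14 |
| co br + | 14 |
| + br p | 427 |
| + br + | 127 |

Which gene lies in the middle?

The two most frequent reciprocal classes, co + + and + br p, are the parental types, so the F1 was co + + / + br p.
The two rarest classes, co br + and + + p, are the double crossovers. Comparing them with the parentals, only the br allele has switched, so br is the middle locus and the order is co – br – p.

br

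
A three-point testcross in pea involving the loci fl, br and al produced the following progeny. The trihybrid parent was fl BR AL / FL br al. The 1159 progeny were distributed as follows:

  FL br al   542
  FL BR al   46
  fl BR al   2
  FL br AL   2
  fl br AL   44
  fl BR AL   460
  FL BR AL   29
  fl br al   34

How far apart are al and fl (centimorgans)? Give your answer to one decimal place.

The two rarest classes, fl BR al and FL br AL, are the double crossovers. Comparing them with the parentals, only the al allele has switched, so al is the middle locus and the order is br – al – fl.
Crossovers in the al–fl interval produce the single-crossover classes FL BR AL and fl br al (29 + 34 = 63) plus the double crossovers (4).
RF(al–fl) = (63 + 4) / 1159 = 67/1159 = 0.0578 → 5.8 centimorgans.

5.8 centimorgans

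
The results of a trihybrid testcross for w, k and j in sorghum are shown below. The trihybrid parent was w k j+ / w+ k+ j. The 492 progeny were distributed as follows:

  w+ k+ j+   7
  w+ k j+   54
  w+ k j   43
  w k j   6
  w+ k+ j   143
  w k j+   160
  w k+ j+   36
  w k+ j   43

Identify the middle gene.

j

The two rarest classes, w k j and w+ k+ j+, are the double crossovers. Comparing them with the parentals, only the j allele has switched, so j is the middle locus and the order is k – j – w.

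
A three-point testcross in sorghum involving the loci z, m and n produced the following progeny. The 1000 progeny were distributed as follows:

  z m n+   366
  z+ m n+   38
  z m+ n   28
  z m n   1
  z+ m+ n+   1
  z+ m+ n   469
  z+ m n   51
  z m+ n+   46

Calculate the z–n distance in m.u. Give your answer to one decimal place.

6.8 m.u.

The two most frequent reciprocal classes, z+ m+ n and z m n+, are the parental types, so the F1 was z+ m+ n / z m n+.
The two rarest classes, z+ m+ n+ and z m n, are the double crossovers. Comparing them with the parentals, only the n allele has switched, so n is the middle locus and the order is m – n – z.
Crossovers in the n–z interval produce the single-crossover classes z m+ n and z+ m n+ (28 + 38 = 66) plus the double crossovers (2).
RF(n–z) = (66 + 2) / 1000 = 68/1000 = 0.0680 → 6.8 m.u.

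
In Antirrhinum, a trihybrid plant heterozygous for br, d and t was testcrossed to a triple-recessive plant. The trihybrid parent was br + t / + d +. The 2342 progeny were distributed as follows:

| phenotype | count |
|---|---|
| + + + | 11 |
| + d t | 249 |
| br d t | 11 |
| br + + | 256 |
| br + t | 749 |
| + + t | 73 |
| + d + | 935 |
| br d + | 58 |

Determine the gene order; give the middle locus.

d

The two rarest classes, br d t and + + +, are the double crossovers. Comparing them with the parentals, only the d allele has switched, so d is the middle locus and the order is t – d – br.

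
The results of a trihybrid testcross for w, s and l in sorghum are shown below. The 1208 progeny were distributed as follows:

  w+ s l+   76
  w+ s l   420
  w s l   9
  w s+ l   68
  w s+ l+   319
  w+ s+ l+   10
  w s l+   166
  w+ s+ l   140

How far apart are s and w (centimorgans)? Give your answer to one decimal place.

26.9 centimorgans

The two most frequent reciprocal classes, w s+ l+ and w+ s l, are the parental types, so the F1 was w s+ l+ / w+ s l.
The two rarest classes, w+ s+ l+ and w s l, are the double crossovers. Comparing them with the parentals, only the w allele has switched, so w is the middle locus and the order is l – w – s.
Crossovers in the w–s interval produce the single-crossover classes w s l+ and w+ s+ l (166 + 140 = 306) plus the double crossovers (19).
RF(w–s) = (306 + 19) / 1208 = 325/1208 = 0.2690 → 26.9 centimorgans.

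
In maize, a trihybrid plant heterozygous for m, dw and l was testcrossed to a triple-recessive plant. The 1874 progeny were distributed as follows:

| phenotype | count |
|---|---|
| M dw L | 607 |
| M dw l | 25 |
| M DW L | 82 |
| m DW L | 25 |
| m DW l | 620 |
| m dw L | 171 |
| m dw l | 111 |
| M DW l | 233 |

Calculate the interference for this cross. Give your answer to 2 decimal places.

0.15

The two most frequent reciprocal classes, m DW l and M dw L, are the parental types, so the F1 was m DW l / M dw L.
The two rarest classes, m DW L and M dw l, are the double crossovers. Comparing them with the parentals, only the l allele has switched, so l is the middle locus and the order is dw – l – m.
dw–l: (193 + 50)/1874 = 0.1297; l–m: (404 + 50)/1874 = 0.2423.
Expected DCO frequency = 0.1297 × 0.2423 ≈ 0.03143; observed = 50/1874 ≈ 0.02668.
Coefficient of coincidence = 0.02668/0.03143 ≈ 0.85; interference = 1 − 0.85 = 0.15.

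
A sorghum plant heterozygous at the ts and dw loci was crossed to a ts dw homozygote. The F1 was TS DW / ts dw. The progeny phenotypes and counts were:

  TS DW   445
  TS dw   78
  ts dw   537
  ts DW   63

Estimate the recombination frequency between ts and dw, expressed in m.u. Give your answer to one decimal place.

12.6 m.u.

The recombinant classes are TS dw and ts DW: 78 + 63 = 141.
Recombination frequency = 141/1123 = 0.1256 ≈ 12.6%, i.e. 12.6 m.u.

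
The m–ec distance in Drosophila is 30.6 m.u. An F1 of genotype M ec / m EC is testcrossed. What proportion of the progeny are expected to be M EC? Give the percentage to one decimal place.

15.3%

A map distance of 30.6 m.u. corresponds to a recombination frequency of 0.306.
The F1 is M ec / m EC, so M EC is a recombinant gamete class with expected frequency r/2 = 0.306/2 = 0.1530.
That is 0.1530 = 15.3% of the progeny.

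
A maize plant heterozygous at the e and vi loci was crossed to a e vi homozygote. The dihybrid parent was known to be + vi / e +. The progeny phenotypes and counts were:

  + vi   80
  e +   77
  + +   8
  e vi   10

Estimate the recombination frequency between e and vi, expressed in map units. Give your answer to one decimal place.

The recombinant classes are + + and e vi: 8 + 10 = 18.
Recombination frequency = 18/175 = 0.1029 ≈ 10.3%, i.e. 10.3 map units.

10.3 map units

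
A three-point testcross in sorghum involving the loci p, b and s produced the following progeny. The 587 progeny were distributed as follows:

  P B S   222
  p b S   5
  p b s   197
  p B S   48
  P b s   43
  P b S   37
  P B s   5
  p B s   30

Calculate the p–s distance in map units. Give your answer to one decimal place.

17.2 map units

The two most frequent reciprocal classes, p b s and P B S, are the parental types, so the F1 was p b s / P B S.
The two rarest classes, p b S and P B s, are the double crossovers. Comparing them with the parentals, only the s allele has switched, so s is the middle locus and the order is p – s – b.
Crossovers in the p–s interval produce the single-crossover classes P b s and p B S (43 + 48 = 91) plus the double crossovers (10).
RF(p–s) = (91 + 10) / 587 = 101/587 = 0.1721 → 17.2 map units.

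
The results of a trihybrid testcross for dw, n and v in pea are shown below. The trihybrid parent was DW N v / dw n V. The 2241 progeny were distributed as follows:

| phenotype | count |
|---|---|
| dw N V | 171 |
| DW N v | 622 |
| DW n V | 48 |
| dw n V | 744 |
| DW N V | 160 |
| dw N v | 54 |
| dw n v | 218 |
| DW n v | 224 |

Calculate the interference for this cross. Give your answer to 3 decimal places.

The two rarest classes, dw N v and DW n V, are the double crossovers. Comparing them with the parentals, only the dw allele has switched, so dw is the middle locus and the order is v – dw – n.
v–dw: (378 + 102)/2241 = 0.2142; dw–n: (395 + 102)/2241 = 0.2218.
Expected DCO frequency = 0.2142 × 0.2218 ≈ 0.04751; observed = 102/2241 ≈ 0.04552.
Coefficient of coincidence = 0.04552/0.04751 ≈ 0.958; interference = 1 − 0.958 = 0.042.

0.042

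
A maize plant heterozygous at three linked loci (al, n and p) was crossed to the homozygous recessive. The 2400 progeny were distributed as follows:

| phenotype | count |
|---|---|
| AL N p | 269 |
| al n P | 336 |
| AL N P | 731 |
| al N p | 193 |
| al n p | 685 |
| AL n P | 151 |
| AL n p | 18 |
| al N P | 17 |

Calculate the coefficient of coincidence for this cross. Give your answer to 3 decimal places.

The two most frequent reciprocal classes, AL N P and al n p, are the parental types, so the F1 was AL N P / al n p.
The two rarest classes, al N P and AL n p, are the double crossovers. Comparing them with the parentals, only the al allele has switched, so al is the middle locus and the order is p – al – n.
p–al: (605 + 35)/2400 = 0.2667; al–n: (344 + 35)/2400 = 0.1579.
Expected DCO frequency = 0.2667 × 0.1579 ≈ 0.04211; observed = 35/2400 ≈ 0.01458.
Coefficient of coincidence = 0.01458/0.04211 ≈ 0.346.

0.346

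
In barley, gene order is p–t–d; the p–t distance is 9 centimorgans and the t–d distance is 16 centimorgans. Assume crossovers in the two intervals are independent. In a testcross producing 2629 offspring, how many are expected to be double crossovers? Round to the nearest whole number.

Map distances give recombination frequencies of 0.090 and 0.160 for the two intervals.
With no interference, expected double-crossover frequency = 0.090 × 0.160 = 0.01440.
Expected number = 0.01440 × 2629 = 37.86 ≈ 38.

38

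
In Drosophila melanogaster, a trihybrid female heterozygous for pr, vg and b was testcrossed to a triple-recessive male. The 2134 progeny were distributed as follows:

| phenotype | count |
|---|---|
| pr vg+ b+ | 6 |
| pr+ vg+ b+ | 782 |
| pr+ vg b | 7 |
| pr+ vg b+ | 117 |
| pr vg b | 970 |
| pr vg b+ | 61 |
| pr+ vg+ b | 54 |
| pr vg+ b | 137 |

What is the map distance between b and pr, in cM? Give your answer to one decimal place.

The two most frequent reciprocal classes, pr vg b and pr+ vg+ b+, are the parental types, so the F1 was pr vg b / pr+ vg+ b+.
The two rarest classes, pr+ vg b and pr vg+ b+, are the double crossovers. Comparing them with the parentals, only the pr allele has switched, so pr is the middle locus and the order is b – pr – vg.
Crossovers in the b–pr interval produce the single-crossover classes pr vg b+ and pr+ vg+ b (61 + 54 = 115) plus the double crossovers (13).
RF(b–pr) = (115 + 13) / 2134 = 128/2134 = 0.0600 → 6.0 cM.

6.0 cM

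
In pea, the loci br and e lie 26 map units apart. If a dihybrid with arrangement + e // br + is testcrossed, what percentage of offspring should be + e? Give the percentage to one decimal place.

A map distance of 26 map units corresponds to a recombination frequency of 0.260.
The F1 is + e / br +, so + e is a parental gamete class with expected frequency (1 − r)/2 = 0.740/2 = 0.3700.
That is 0.3700 = 37.0% of the progeny.

37.0%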